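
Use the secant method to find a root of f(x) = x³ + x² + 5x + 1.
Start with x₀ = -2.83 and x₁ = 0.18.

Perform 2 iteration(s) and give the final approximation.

f(x) = x³ + x² + 5x + 1
x₀ = -2.83, x₁ = 0.18

Secant formula: x_{n+1} = x_n - f(x_n)(x_n - x_{n-1})/(f(x_n) - f(x_{n-1}))

Iteration 1:
  f(-2.830000) = -27.806287
  f(0.180000) = 1.938232
  x_2 = 0.180000 - 1.938232×(0.180000 - (-2.830000))/(1.938232 - (-27.806287))
       = -0.016140
Iteration 2:
  f(0.180000) = 1.938232
  f(-0.016140) = 0.919558
  x_3 = -0.016140 - 0.919558×(-0.016140 - 0.180000)/(0.919558 - 1.938232)
       = -0.193195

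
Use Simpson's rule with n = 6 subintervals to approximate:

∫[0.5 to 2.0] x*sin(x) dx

f(x) = x*sin(x)
a = 0.5, b = 2.0, n = 6
h = (b - a)/n = 0.250000

Simpson's rule: (h/3)[f(x₀) + 4f(x₁) + 2f(x₂) + ... + f(xₙ)]

x_0 = 0.5000, f(x_0) = 0.239713, coefficient = 1
x_1 = 0.7500, f(x_1) = 0.511229, coefficient = 4
x_2 = 1.0000, f(x_2) = 0.841471, coefficient = 2
x_3 = 1.2500, f(x_3) = 1.186231, coefficient = 4
x_4 = 1.5000, f(x_4) = 1.496242, coefficient = 2
x_5 = 1.7500, f(x_5) = 1.721975, coefficient = 4
x_6 = 2.0000, f(x_6) = 1.818595, coefficient = 1

I ≈ (0.250000/3) × 20.411476 = 1.700956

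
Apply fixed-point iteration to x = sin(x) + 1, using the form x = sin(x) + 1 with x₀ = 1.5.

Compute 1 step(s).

Equation: x = sin(x) + 1
Fixed-point form: x = sin(x) + 1
x₀ = 1.5

x_1 = g(1.500000) = 1.997495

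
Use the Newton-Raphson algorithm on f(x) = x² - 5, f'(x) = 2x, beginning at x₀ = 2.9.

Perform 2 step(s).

f(x) = x² - 5
f'(x) = 2x
x₀ = 2.9

Newton-Raphson formula: x_{n+1} = x_n - f(x_n)/f'(x_n)

Iteration 1:
  f(2.900000) = 3.410000
  f'(2.900000) = 5.800000
  x_1 = 2.900000 - 3.410000/5.800000 = 2.312069
Iteration 2:
  f(2.312069) = 0.345663
  f'(2.312069) = 4.624138
  x_2 = 2.312069 - 0.345663/4.624138 = 2.237317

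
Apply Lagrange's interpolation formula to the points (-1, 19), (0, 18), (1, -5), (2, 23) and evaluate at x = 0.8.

Lagrange interpolation formula:
P(x) = Σ yᵢ × Lᵢ(x)
where Lᵢ(x) = Π_{j≠i} (x - xⱼ)/(xᵢ - xⱼ)

L_0(0.8) = (0.8 - 0)/(-1 - 0) × (0.8 - 1)/(-1 - 1) × (0.8 - 2)/(-1 - 2) = -0.032000
L_1(0.8) = (0.8 - (-1))/(0 - (-1)) × (0.8 - 1)/(0 - 1) × (0.8 - 2)/(0 - 2) = 0.216000
L_2(0.8) = (0.8 - (-1))/(1 - (-1)) × (0.8 - 0)/(1 - 0) × (0.8 - 2)/(1 - 2) = 0.864000
L_3(0.8) = (0.8 - (-1))/(2 - (-1)) × (0.8 - 0)/(2 - 0) × (0.8 - 1)/(2 - 1) = -0.048000

P(0.8) = 19×L_0(0.8) + 18×L_1(0.8) + (-5)×L_2(0.8) + 23×L_3(0.8)
P(0.8) = -2.144000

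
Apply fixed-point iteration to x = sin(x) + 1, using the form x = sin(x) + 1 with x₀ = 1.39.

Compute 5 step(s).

Equation: x = sin(x) + 1
Fixed-point form: x = sin(x) + 1
x₀ = 1.39

x_1 = g(1.390000) = 1.983701
x_2 = g(1.983701) = 1.915959
x_3 = g(1.915959) = 1.941020
x_4 = g(1.941020) = 1.932246
x_5 = g(1.932246) = 1.935385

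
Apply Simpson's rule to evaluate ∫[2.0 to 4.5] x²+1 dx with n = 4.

f(x) = x²+1
a = 2.0, b = 4.5, n = 4
h = (b - a)/n = 0.625000

Simpson's rule: (h/3)[f(x₀) + 4f(x₁) + 2f(x₂) + ... + f(xₙ)]

x_0 = 2.0000, f(x_0) = 5.000000, coefficient = 1
x_1 = 2.6250, f(x_1) = 7.890625, coefficient = 4
x_2 = 3.2500, f(x_2) = 11.562500, coefficient = 2
x_3 = 3.8750, f(x_3) = 16.015625, coefficient = 4
x_4 = 4.5000, f(x_4) = 21.250000, coefficient = 1

I ≈ (0.625000/3) × 145.000000 = 30.208333
Exact value: 30.208333
Error: 0.000000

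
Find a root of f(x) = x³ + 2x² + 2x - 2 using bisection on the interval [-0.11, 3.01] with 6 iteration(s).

f(x) = x³ + 2x² + 2x - 2
Initial interval: [-0.11, 3.01]

Iteration 1:
  c_1 = (-0.110000 + 3.010000)/2 = 1.450000
  f(c_1) = f(1.450000) = 8.153625
  f(a) × f(c) < 0, new interval: [-0.110000, 1.450000]
Iteration 2:
  c_2 = (-0.110000 + 1.450000)/2 = 0.670000
  f(c_2) = f(0.670000) = 0.538563
  f(a) × f(c) < 0, new interval: [-0.110000, 0.670000]
Iteration 3:
  c_3 = (-0.110000 + 0.670000)/2 = 0.280000
  f(c_3) = f(0.280000) = -1.261248
  f(a) × f(c) ≥ 0, new interval: [0.280000, 0.670000]
Iteration 4:
  c_4 = (0.280000 + 0.670000)/2 = 0.475000
  f(c_4) = f(0.475000) = -0.491578
  f(a) × f(c) ≥ 0, new interval: [0.475000, 0.670000]
Iteration 5:
  c_5 = (0.475000 + 0.670000)/2 = 0.572500
  f(c_5) = f(0.572500) = -0.011847
  f(a) × f(c) ≥ 0, new interval: [0.572500, 0.670000]
Iteration 6:
  c_6 = (0.572500 + 0.670000)/2 = 0.621250
  f(c_6) = f(0.621250) = 0.254176
  f(a) × f(c) < 0, new interval: [0.572500, 0.621250]

After 6 iteration(s), the approximation is c_6 = 0.621250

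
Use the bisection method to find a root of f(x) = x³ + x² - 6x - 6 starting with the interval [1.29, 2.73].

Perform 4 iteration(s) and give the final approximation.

f(x) = x³ + x² - 6x - 6
Initial interval: [1.29, 2.73]

Iteration 1:
  c_1 = (1.290000 + 2.730000)/2 = 2.010000
  f(c_1) = f(2.010000) = -5.899299
  f(a) × f(c) ≥ 0, new interval: [2.010000, 2.730000]
Iteration 2:
  c_2 = (2.010000 + 2.730000)/2 = 2.370000
  f(c_2) = f(2.370000) = -1.291047
  f(a) × f(c) ≥ 0, new interval: [2.370000, 2.730000]
Iteration 3:
  c_3 = (2.370000 + 2.730000)/2 = 2.550000
  f(c_3) = f(2.550000) = 1.783875
  f(a) × f(c) < 0, new interval: [2.370000, 2.550000]
Iteration 4:
  c_4 = (2.370000 + 2.550000)/2 = 2.460000
  f(c_4) = f(2.460000) = 0.178536
  f(a) × f(c) < 0, new interval: [2.370000, 2.460000]

After 4 iteration(s), the approximation is c_4 = 2.460000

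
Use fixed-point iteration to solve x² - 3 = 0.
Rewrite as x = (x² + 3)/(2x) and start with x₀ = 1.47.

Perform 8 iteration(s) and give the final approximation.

Equation: x² - 3 = 0
Fixed-point form: x = (x² + 3)/(2x)
x₀ = 1.47

x_1 = g(1.470000) = 1.755408
x_2 = g(1.755408) = 1.732206
x_3 = g(1.732206) = 1.732051
x_4 = g(1.732051) = 1.732051
x_5 = g(1.732051) = 1.732051
x_6 = g(1.732051) = 1.732051
x_7 = g(1.732051) = 1.732051
x_8 = g(1.732051) = 1.732051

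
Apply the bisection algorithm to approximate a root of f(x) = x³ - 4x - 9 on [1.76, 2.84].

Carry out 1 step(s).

f(x) = x³ - 4x - 9
Initial interval: [1.76, 2.84]

Iteration 1:
  c_1 = (1.760000 + 2.840000)/2 = 2.300000
  f(c_1) = f(2.300000) = -6.033000
  f(a) × f(c) ≥ 0, new interval: [2.300000, 2.840000]

After 1 iteration(s), the approximation is c_1 = 2.300000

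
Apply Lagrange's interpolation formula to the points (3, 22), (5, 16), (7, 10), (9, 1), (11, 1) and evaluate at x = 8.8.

Lagrange interpolation formula:
P(x) = Σ yᵢ × Lᵢ(x)
where Lᵢ(x) = Π_{j≠i} (x - xⱼ)/(xᵢ - xⱼ)

L_0(8.8) = (8.8 - 5)/(3 - 5) × (8.8 - 7)/(3 - 7) × (8.8 - 9)/(3 - 9) × (8.8 - 11)/(3 - 11) = 0.007837
L_1(8.8) = (8.8 - 3)/(5 - 3) × (8.8 - 7)/(5 - 7) × (8.8 - 9)/(5 - 9) × (8.8 - 11)/(5 - 11) = -0.047850
L_2(8.8) = (8.8 - 3)/(7 - 3) × (8.8 - 5)/(7 - 5) × (8.8 - 9)/(7 - 9) × (8.8 - 11)/(7 - 11) = 0.151525
L_3(8.8) = (8.8 - 3)/(9 - 3) × (8.8 - 5)/(9 - 5) × (8.8 - 7)/(9 - 7) × (8.8 - 11)/(9 - 11) = 0.909150
L_4(8.8) = (8.8 - 3)/(11 - 3) × (8.8 - 5)/(11 - 5) × (8.8 - 7)/(11 - 7) × (8.8 - 9)/(11 - 9) = -0.020662

P(8.8) = 22×L_0(8.8) + 16×L_1(8.8) + 10×L_2(8.8) + 1×L_3(8.8) + 1×L_4(8.8)
P(8.8) = 1.810562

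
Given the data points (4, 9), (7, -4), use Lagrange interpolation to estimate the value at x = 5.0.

Lagrange interpolation formula:
P(x) = Σ yᵢ × Lᵢ(x)
where Lᵢ(x) = Π_{j≠i} (x - xⱼ)/(xᵢ - xⱼ)

L_0(5.0) = (5.0 - 7)/(4 - 7) = 0.666667
L_1(5.0) = (5.0 - 4)/(7 - 4) = 0.333333

P(5.0) = 9×L_0(5.0) + (-4)×L_1(5.0)
P(5.0) = 4.666667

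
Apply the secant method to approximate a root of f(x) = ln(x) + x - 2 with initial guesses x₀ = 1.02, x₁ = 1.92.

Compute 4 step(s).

f(x) = ln(x) + x - 2
x₀ = 1.02, x₁ = 1.92

Secant formula: x_{n+1} = x_n - f(x_n)(x_n - x_{n-1})/(f(x_n) - f(x_{n-1}))

Iteration 1:
  f(1.020000) = -0.960197
  f(1.920000) = 0.572325
  x_2 = 1.920000 - 0.572325×(1.920000 - 1.020000)/(0.572325 - (-0.960197))
       = 1.583892
Iteration 2:
  f(1.920000) = 0.572325
  f(1.583892) = 0.043778
  x_3 = 1.583892 - 0.043778×(1.583892 - 1.920000)/(0.043778 - 0.572325)
       = 1.556054
Iteration 3:
  f(1.583892) = 0.043778
  f(1.556054) = -0.001793
  x_4 = 1.556054 - (-0.001793)×(1.556054 - 1.583892)/(-0.001793 - 0.043778)
       = 1.557149
Iteration 4:
  f(1.556054) = -0.001793
  f(1.557149) = 0.000006
  x_5 = 1.557149 - 0.000006×(1.557149 - 1.556054)/(0.000006 - (-0.001793))
       = 1.557146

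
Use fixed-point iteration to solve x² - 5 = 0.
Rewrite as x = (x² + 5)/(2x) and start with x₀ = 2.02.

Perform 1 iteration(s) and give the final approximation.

Equation: x² - 5 = 0
Fixed-point form: x = (x² + 5)/(2x)
x₀ = 2.02

x_1 = g(2.020000) = 2.247624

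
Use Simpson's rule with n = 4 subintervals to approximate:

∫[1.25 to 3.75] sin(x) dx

f(x) = sin(x)
a = 1.25, b = 3.75, n = 4
h = (b - a)/n = 0.625000

Simpson's rule: (h/3)[f(x₀) + 4f(x₁) + 2f(x₂) + ... + f(xₙ)]

x_0 = 1.2500, f(x_0) = 0.948985, coefficient = 1
x_1 = 1.8750, f(x_1) = 0.954086, coefficient = 4
x_2 = 2.5000, f(x_2) = 0.598472, coefficient = 2
x_3 = 3.1250, f(x_3) = 0.016592, coefficient = 4
x_4 = 3.7500, f(x_4) = -0.571561, coefficient = 1

I ≈ (0.625000/3) × 5.457078 = 1.136891
Exact value: 1.135882
Error: 0.001010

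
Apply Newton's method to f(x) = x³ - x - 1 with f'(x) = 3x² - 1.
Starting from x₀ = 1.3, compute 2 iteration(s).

f(x) = x³ - x - 1
f'(x) = 3x² - 1
x₀ = 1.3

Newton-Raphson formula: x_{n+1} = x_n - f(x_n)/f'(x_n)

Iteration 1:
  f(1.300000) = -0.103000
  f'(1.300000) = 4.070000
  x_1 = 1.300000 - (-0.103000)/4.070000 = 1.325307
Iteration 2:
  f(1.325307) = 0.002514
  f'(1.325307) = 4.269317
  x_2 = 1.325307 - 0.002514/4.269317 = 1.324718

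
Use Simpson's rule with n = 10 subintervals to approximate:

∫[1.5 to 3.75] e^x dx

f(x) = e^x
a = 1.5, b = 3.75, n = 10
h = (b - a)/n = 0.225000

Simpson's rule: (h/3)[f(x₀) + 4f(x₁) + 2f(x₂) + ... + f(xₙ)]

x_0 = 1.5000, f(x_0) = 4.481689, coefficient = 1
x_1 = 1.7250, f(x_1) = 5.612521, coefficient = 4
x_2 = 1.9500, f(x_2) = 7.028688, coefficient = 2
x_3 = 2.1750, f(x_3) = 8.802185, coefficient = 4
x_4 = 2.4000, f(x_4) = 11.023176, coefficient = 2
x_5 = 2.6250, f(x_5) = 13.804574, coefficient = 4
x_6 = 2.8500, f(x_6) = 17.287782, coefficient = 2
x_7 = 3.0750, f(x_7) = 21.649882, coefficient = 4
x_8 = 3.3000, f(x_8) = 27.112639, coefficient = 2
x_9 = 3.5250, f(x_9) = 33.953774, coefficient = 4
x_10 = 3.7500, f(x_10) = 42.521082, coefficient = 1

I ≈ (0.225000/3) × 507.199084 = 38.039931
Exact value: 38.039393
Error: 0.000538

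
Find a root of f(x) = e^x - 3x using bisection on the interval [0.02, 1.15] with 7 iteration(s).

f(x) = e^x - 3x
Initial interval: [0.02, 1.15]

Iteration 1:
  c_1 = (0.020000 + 1.150000)/2 = 0.585000
  f(c_1) = f(0.585000) = 0.039991
  f(a) × f(c) ≥ 0, new interval: [0.585000, 1.150000]
Iteration 2:
  c_2 = (0.585000 + 1.150000)/2 = 0.867500
  f(c_2) = f(0.867500) = -0.221549
  f(a) × f(c) < 0, new interval: [0.585000, 0.867500]
Iteration 3:
  c_3 = (0.585000 + 0.867500)/2 = 0.726250
  f(c_3) = f(0.726250) = -0.111436
  f(a) × f(c) < 0, new interval: [0.585000, 0.726250]
Iteration 4:
  c_4 = (0.585000 + 0.726250)/2 = 0.655625
  f(c_4) = f(0.655625) = -0.040529
  f(a) × f(c) < 0, new interval: [0.585000, 0.655625]
Iteration 5:
  c_5 = (0.585000 + 0.655625)/2 = 0.620312
  f(c_5) = f(0.620312) = -0.001428
  f(a) × f(c) < 0, new interval: [0.585000, 0.620312]
Iteration 6:
  c_6 = (0.585000 + 0.620312)/2 = 0.602656
  f(c_6) = f(0.602656) = 0.018996
  f(a) × f(c) ≥ 0, new interval: [0.602656, 0.620312]
Iteration 7:
  c_7 = (0.602656 + 0.620312)/2 = 0.611484
  f(c_7) = f(0.611484) = 0.008712
  f(a) × f(c) ≥ 0, new interval: [0.611484, 0.620312]

After 7 iteration(s), the approximation is c_7 = 0.611484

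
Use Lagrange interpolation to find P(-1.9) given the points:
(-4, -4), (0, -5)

Lagrange interpolation formula:
P(x) = Σ yᵢ × Lᵢ(x)
where Lᵢ(x) = Π_{j≠i} (x - xⱼ)/(xᵢ - xⱼ)

L_0(-1.9) = (-1.9 - 0)/(-4 - 0) = 0.475000
L_1(-1.9) = (-1.9 - (-4))/(0 - (-4)) = 0.525000

P(-1.9) = (-4)×L_0(-1.9) + (-5)×L_1(-1.9)
P(-1.9) = -4.525000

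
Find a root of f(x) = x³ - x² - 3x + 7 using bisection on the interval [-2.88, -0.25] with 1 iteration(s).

f(x) = x³ - x² - 3x + 7
Initial interval: [-2.88, -0.25]

Iteration 1:
  c_1 = (-2.880000 + (-0.250000))/2 = -1.565000
  f(c_1) = f(-1.565000) = 5.412738
  f(a) × f(c) < 0, new interval: [-2.880000, -1.565000]

After 1 iteration(s), the approximation is c_1 = -1.565000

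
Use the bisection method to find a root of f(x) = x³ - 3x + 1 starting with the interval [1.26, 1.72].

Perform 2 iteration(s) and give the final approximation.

f(x) = x³ - 3x + 1
Initial interval: [1.26, 1.72]

Iteration 1:
  c_1 = (1.260000 + 1.720000)/2 = 1.490000
  f(c_1) = f(1.490000) = -0.162051
  f(a) × f(c) ≥ 0, new interval: [1.490000, 1.720000]
Iteration 2:
  c_2 = (1.490000 + 1.720000)/2 = 1.605000
  f(c_2) = f(1.605000) = 0.319520
  f(a) × f(c) < 0, new interval: [1.490000, 1.605000]

After 2 iteration(s), the approximation is c_2 = 1.605000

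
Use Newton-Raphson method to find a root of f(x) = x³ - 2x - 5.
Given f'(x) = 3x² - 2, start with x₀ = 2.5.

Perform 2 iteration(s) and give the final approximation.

f(x) = x³ - 2x - 5
f'(x) = 3x² - 2
x₀ = 2.5

Newton-Raphson formula: x_{n+1} = x_n - f(x_n)/f'(x_n)

Iteration 1:
  f(2.500000) = 5.625000
  f'(2.500000) = 16.750000
  x_1 = 2.500000 - 5.625000/16.750000 = 2.164179
Iteration 2:
  f(2.164179) = 0.807945
  f'(2.164179) = 12.051014
  x_2 = 2.164179 - 0.807945/12.051014 = 2.097135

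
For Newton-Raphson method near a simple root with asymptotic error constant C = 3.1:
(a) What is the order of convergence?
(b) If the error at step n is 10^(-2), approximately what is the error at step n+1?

(a) Newton-Raphson has quadratic (order 2) convergence near simple roots.
    This means |e_{n+1}| ≈ C|e_n|².

(b) With |e_n| = 10^(-2) and C = 3.1:
    |e_{n+1}| ≈ 3.1 × (10^(-2))² = 3.1 × 10^(-4)

(a) 2 (quadratic); (b) |e_{n+1}| ≈ 3.100e-04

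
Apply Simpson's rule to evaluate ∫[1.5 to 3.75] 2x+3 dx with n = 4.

f(x) = 2x+3
a = 1.5, b = 3.75, n = 4
h = (b - a)/n = 0.562500

Simpson's rule: (h/3)[f(x₀) + 4f(x₁) + 2f(x₂) + ... + f(xₙ)]

x_0 = 1.5000, f(x_0) = 6.000000, coefficient = 1
x_1 = 2.0625, f(x_1) = 7.125000, coefficient = 4
x_2 = 2.6250, f(x_2) = 8.250000, coefficient = 2
x_3 = 3.1875, f(x_3) = 9.375000, coefficient = 4
x_4 = 3.7500, f(x_4) = 10.500000, coefficient = 1

I ≈ (0.562500/3) × 99.000000 = 18.562500
Exact value: 18.562500
Error: 0.000000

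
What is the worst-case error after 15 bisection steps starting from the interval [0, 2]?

Bisection error bound: |error| ≤ (b-a)/2^n
|error| ≤ (2 - 0)/2^15 = 2/2^15
|error| ≤ 0.0000610352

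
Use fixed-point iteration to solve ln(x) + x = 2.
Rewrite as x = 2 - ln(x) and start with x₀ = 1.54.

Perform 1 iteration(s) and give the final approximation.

Equation: ln(x) + x = 2
Fixed-point form: x = 2 - ln(x)
x₀ = 1.54

x_1 = g(1.540000) = 1.568218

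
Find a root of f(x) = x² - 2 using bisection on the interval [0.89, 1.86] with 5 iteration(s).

f(x) = x² - 2
Initial interval: [0.89, 1.86]

Iteration 1:
  c_1 = (0.890000 + 1.860000)/2 = 1.375000
  f(c_1) = f(1.375000) = -0.109375
  f(a) × f(c) ≥ 0, new interval: [1.375000, 1.860000]
Iteration 2:
  c_2 = (1.375000 + 1.860000)/2 = 1.617500
  f(c_2) = f(1.617500) = 0.616306
  f(a) × f(c) < 0, new interval: [1.375000, 1.617500]
Iteration 3:
  c_3 = (1.375000 + 1.617500)/2 = 1.496250
  f(c_3) = f(1.496250) = 0.238764
  f(a) × f(c) < 0, new interval: [1.375000, 1.496250]
Iteration 4:
  c_4 = (1.375000 + 1.496250)/2 = 1.435625
  f(c_4) = f(1.435625) = 0.061019
  f(a) × f(c) < 0, new interval: [1.375000, 1.435625]
Iteration 5:
  c_5 = (1.375000 + 1.435625)/2 = 1.405312
  f(c_5) = f(1.405312) = -0.025097
  f(a) × f(c) ≥ 0, new interval: [1.405312, 1.435625]

After 5 iteration(s), the approximation is c_5 = 1.405312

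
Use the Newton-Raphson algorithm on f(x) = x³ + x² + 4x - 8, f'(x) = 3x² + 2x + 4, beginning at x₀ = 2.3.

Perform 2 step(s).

f(x) = x³ + x² + 4x - 8
f'(x) = 3x² + 2x + 4
x₀ = 2.3

Newton-Raphson formula: x_{n+1} = x_n - f(x_n)/f'(x_n)

Iteration 1:
  f(2.300000) = 18.657000
  f'(2.300000) = 24.470000
  x_1 = 2.300000 - 18.657000/24.470000 = 1.537556
Iteration 2:
  f(1.537556) = 4.149208
  f'(1.537556) = 14.167350
  x_2 = 1.537556 - 4.149208/14.167350 = 1.244685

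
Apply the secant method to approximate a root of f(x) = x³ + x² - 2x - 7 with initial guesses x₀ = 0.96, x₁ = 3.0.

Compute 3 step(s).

f(x) = x³ + x² - 2x - 7
x₀ = 0.96, x₁ = 3.0

Secant formula: x_{n+1} = x_n - f(x_n)(x_n - x_{n-1})/(f(x_n) - f(x_{n-1}))

Iteration 1:
  f(0.960000) = -7.113664
  f(3.000000) = 23.000000
  x_2 = 3.000000 - 23.000000×(3.000000 - 0.960000)/(23.000000 - (-7.113664))
       = 1.441903
Iteration 2:
  f(3.000000) = 23.000000
  f(1.441903) = -4.806882
  x_3 = 1.441903 - (-4.806882)×(1.441903 - 3.000000)/(-4.806882 - 23.000000)
       = 1.711246
Iteration 3:
  f(1.441903) = -4.806882
  f(1.711246) = -2.482978
  x_4 = 1.711246 - (-2.482978)×(1.711246 - 1.441903)/(-2.482978 - (-4.806882))
       = 1.999026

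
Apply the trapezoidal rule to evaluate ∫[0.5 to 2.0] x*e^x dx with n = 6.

f(x) = x*e^x
a = 0.5, b = 2.0, n = 6
h = (b - a)/n = 0.250000

Trapezoidal rule: (h/2)[f(x₀) + 2f(x₁) + 2f(x₂) + ... + f(xₙ)]

x_0 = 0.5000, f(x_0) = 0.824361, coefficient = 1
x_1 = 0.7500, f(x_1) = 1.587750, coefficient = 2
x_2 = 1.0000, f(x_2) = 2.718282, coefficient = 2
x_3 = 1.2500, f(x_3) = 4.362929, coefficient = 2
x_4 = 1.5000, f(x_4) = 6.722534, coefficient = 2
x_5 = 1.7500, f(x_5) = 10.070555, coefficient = 2
x_6 = 2.0000, f(x_6) = 14.778112, coefficient = 1

I ≈ (0.250000/2) × 66.526570 = 8.315821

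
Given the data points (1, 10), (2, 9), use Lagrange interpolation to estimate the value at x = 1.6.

Lagrange interpolation formula:
P(x) = Σ yᵢ × Lᵢ(x)
where Lᵢ(x) = Π_{j≠i} (x - xⱼ)/(xᵢ - xⱼ)

L_0(1.6) = (1.6 - 2)/(1 - 2) = 0.400000
L_1(1.6) = (1.6 - 1)/(2 - 1) = 0.600000

P(1.6) = 10×L_0(1.6) + 9×L_1(1.6)
P(1.6) = 9.400000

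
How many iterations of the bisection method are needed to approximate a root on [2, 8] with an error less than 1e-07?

We need (b-a)/2^n ≤ 1e-07
(8 - 2)/2^n ≤ 1e-07
6/2^n ≤ 1e-07
2^n ≥ 60000000
n ≥ log₂(60000000) = 25.84
n ≥ 26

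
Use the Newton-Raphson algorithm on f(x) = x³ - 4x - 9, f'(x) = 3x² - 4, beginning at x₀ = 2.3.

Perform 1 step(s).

f(x) = x³ - 4x - 9
f'(x) = 3x² - 4
x₀ = 2.3

Newton-Raphson formula: x_{n+1} = x_n - f(x_n)/f'(x_n)

Iteration 1:
  f(2.300000) = -6.033000
  f'(2.300000) = 11.870000
  x_1 = 2.300000 - (-6.033000)/11.870000 = 2.808256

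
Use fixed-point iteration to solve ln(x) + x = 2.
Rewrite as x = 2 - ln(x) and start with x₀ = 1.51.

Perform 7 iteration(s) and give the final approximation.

Equation: ln(x) + x = 2
Fixed-point form: x = 2 - ln(x)
x₀ = 1.51

x_1 = g(1.510000) = 1.587890
x_2 = g(1.587890) = 1.537594
x_3 = g(1.537594) = 1.569781
x_4 = g(1.569781) = 1.549064
x_5 = g(1.549064) = 1.562349
x_6 = g(1.562349) = 1.553809
x_7 = g(1.553809) = 1.559290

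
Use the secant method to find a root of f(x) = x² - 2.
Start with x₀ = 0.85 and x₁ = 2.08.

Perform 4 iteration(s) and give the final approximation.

f(x) = x² - 2
x₀ = 0.85, x₁ = 2.08

Secant formula: x_{n+1} = x_n - f(x_n)(x_n - x_{n-1})/(f(x_n) - f(x_{n-1}))

Iteration 1:
  f(0.850000) = -1.277500
  f(2.080000) = 2.326400
  x_2 = 2.080000 - 2.326400×(2.080000 - 0.850000)/(2.326400 - (-1.277500))
       = 1.286007
Iteration 2:
  f(2.080000) = 2.326400
  f(1.286007) = -0.346186
  x_3 = 1.286007 - (-0.346186)×(1.286007 - 2.080000)/(-0.346186 - 2.326400)
       = 1.388855
Iteration 3:
  f(1.286007) = -0.346186
  f(1.388855) = -0.071083
  x_4 = 1.388855 - (-0.071083)×(1.388855 - 1.286007)/(-0.071083 - (-0.346186))
       = 1.415429
Iteration 4:
  f(1.388855) = -0.071083
  f(1.415429) = 0.003439
  x_5 = 1.415429 - 0.003439×(1.415429 - 1.388855)/(0.003439 - (-0.071083))
       = 1.414203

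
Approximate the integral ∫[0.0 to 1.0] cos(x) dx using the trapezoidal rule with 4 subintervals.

f(x) = cos(x)
a = 0.0, b = 1.0, n = 4
h = (b - a)/n = 0.250000

Trapezoidal rule: (h/2)[f(x₀) + 2f(x₁) + 2f(x₂) + ... + f(xₙ)]

x_0 = 0.0000, f(x_0) = 1.000000, coefficient = 1
x_1 = 0.2500, f(x_1) = 0.968912, coefficient = 2
x_2 = 0.5000, f(x_2) = 0.877583, coefficient = 2
x_3 = 0.7500, f(x_3) = 0.731689, coefficient = 2
x_4 = 1.0000, f(x_4) = 0.540302, coefficient = 1

I ≈ (0.250000/2) × 6.696670 = 0.837084
Exact value: 0.841471
Error: 0.004387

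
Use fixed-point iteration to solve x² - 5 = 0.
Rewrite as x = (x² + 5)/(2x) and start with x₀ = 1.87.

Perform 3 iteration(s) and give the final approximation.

Equation: x² - 5 = 0
Fixed-point form: x = (x² + 5)/(2x)
x₀ = 1.87

x_1 = g(1.870000) = 2.271898
x_2 = g(2.271898) = 2.236351
x_3 = g(2.236351) = 2.236068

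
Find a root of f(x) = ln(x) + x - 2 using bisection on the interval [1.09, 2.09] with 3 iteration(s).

f(x) = ln(x) + x - 2
Initial interval: [1.09, 2.09]

Iteration 1:
  c_1 = (1.090000 + 2.090000)/2 = 1.590000
  f(c_1) = f(1.590000) = 0.053734
  f(a) × f(c) < 0, new interval: [1.090000, 1.590000]
Iteration 2:
  c_2 = (1.090000 + 1.590000)/2 = 1.340000
  f(c_2) = f(1.340000) = -0.367330
  f(a) × f(c) ≥ 0, new interval: [1.340000, 1.590000]
Iteration 3:
  c_3 = (1.340000 + 1.590000)/2 = 1.465000
  f(c_3) = f(1.465000) = -0.153145
  f(a) × f(c) ≥ 0, new interval: [1.465000, 1.590000]

After 3 iteration(s), the approximation is c_3 = 1.465000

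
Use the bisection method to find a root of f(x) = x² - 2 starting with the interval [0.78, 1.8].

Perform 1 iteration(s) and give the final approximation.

f(x) = x² - 2
Initial interval: [0.78, 1.8]

Iteration 1:
  c_1 = (0.780000 + 1.800000)/2 = 1.290000
  f(c_1) = f(1.290000) = -0.335900
  f(a) × f(c) ≥ 0, new interval: [1.290000, 1.800000]

After 1 iteration(s), the approximation is c_1 = 1.290000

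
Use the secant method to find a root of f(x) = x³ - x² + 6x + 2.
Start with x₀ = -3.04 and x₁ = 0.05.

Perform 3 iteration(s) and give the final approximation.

f(x) = x³ - x² + 6x + 2
x₀ = -3.04, x₁ = 0.05

Secant formula: x_{n+1} = x_n - f(x_n)(x_n - x_{n-1})/(f(x_n) - f(x_{n-1}))

Iteration 1:
  f(-3.040000) = -53.576064
  f(0.050000) = 2.297625
  x_2 = 0.050000 - 2.297625×(0.050000 - (-3.040000))/(2.297625 - (-53.576064))
       = -0.077066
Iteration 2:
  f(0.050000) = 2.297625
  f(-0.077066) = 1.531205
  x_3 = -0.077066 - 1.531205×(-0.077066 - 0.050000)/(1.531205 - 2.297625)
       = -0.330928
Iteration 3:
  f(-0.077066) = 1.531205
  f(-0.330928) = -0.131322
  x_4 = -0.330928 - (-0.131322)×(-0.330928 - (-0.077066))/(-0.131322 - 1.531205)
       = -0.310876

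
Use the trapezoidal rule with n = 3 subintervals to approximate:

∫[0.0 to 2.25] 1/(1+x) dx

f(x) = 1/(1+x)
a = 0.0, b = 2.25, n = 3
h = (b - a)/n = 0.750000

Trapezoidal rule: (h/2)[f(x₀) + 2f(x₁) + 2f(x₂) + ... + f(xₙ)]

x_0 = 0.0000, f(x_0) = 1.000000, coefficient = 1
x_1 = 0.7500, f(x_1) = 0.571429, coefficient = 2
x_2 = 1.5000, f(x_2) = 0.400000, coefficient = 2
x_3 = 2.2500, f(x_3) = 0.307692, coefficient = 1

I ≈ (0.750000/2) × 3.250549 = 1.218956
Exact value: 1.178655
Error: 0.040301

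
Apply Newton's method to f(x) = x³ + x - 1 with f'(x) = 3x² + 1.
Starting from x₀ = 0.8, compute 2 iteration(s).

f(x) = x³ + x - 1
f'(x) = 3x² + 1
x₀ = 0.8

Newton-Raphson formula: x_{n+1} = x_n - f(x_n)/f'(x_n)

Iteration 1:
  f(0.800000) = 0.312000
  f'(0.800000) = 2.920000
  x_1 = 0.800000 - 0.312000/2.920000 = 0.693151
Iteration 2:
  f(0.693151) = 0.026180
  f'(0.693151) = 2.441374
  x_2 = 0.693151 - 0.026180/2.441374 = 0.682427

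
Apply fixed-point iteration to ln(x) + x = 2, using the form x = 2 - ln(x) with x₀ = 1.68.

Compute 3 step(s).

Equation: ln(x) + x = 2
Fixed-point form: x = 2 - ln(x)
x₀ = 1.68

x_1 = g(1.680000) = 1.481206
x_2 = g(1.481206) = 1.607143
x_3 = g(1.607143) = 1.525542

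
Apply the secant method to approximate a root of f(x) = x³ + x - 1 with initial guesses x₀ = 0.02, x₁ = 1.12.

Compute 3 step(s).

f(x) = x³ + x - 1
x₀ = 0.02, x₁ = 1.12

Secant formula: x_{n+1} = x_n - f(x_n)(x_n - x_{n-1})/(f(x_n) - f(x_{n-1}))

Iteration 1:
  f(0.020000) = -0.979992
  f(1.120000) = 1.524928
  x_2 = 1.120000 - 1.524928×(1.120000 - 0.020000)/(1.524928 - (-0.979992))
       = 0.450350
Iteration 2:
  f(1.120000) = 1.524928
  f(0.450350) = -0.458313
  x_3 = 0.450350 - (-0.458313)×(0.450350 - 1.120000)/(-0.458313 - 1.524928)
       = 0.605101
Iteration 3:
  f(0.450350) = -0.458313
  f(0.605101) = -0.173343
  x_4 = 0.605101 - (-0.173343)×(0.605101 - 0.450350)/(-0.173343 - (-0.458313))
       = 0.699234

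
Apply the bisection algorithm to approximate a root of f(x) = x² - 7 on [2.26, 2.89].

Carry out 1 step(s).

f(x) = x² - 7
Initial interval: [2.26, 2.89]

Iteration 1:
  c_1 = (2.260000 + 2.890000)/2 = 2.575000
  f(c_1) = f(2.575000) = -0.369375
  f(a) × f(c) ≥ 0, new interval: [2.575000, 2.890000]

After 1 iteration(s), the approximation is c_1 = 2.575000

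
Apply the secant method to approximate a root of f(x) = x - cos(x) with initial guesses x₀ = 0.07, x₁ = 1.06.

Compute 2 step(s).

f(x) = x - cos(x)
x₀ = 0.07, x₁ = 1.06

Secant formula: x_{n+1} = x_n - f(x_n)(x_n - x_{n-1})/(f(x_n) - f(x_{n-1}))

Iteration 1:
  f(0.070000) = -0.927551
  f(1.060000) = 0.571128
  x_2 = 1.060000 - 0.571128×(1.060000 - 0.070000)/(0.571128 - (-0.927551))
       = 0.682723
Iteration 2:
  f(1.060000) = 0.571128
  f(0.682723) = -0.093134
  x_3 = 0.682723 - (-0.093134)×(0.682723 - 1.060000)/(-0.093134 - 0.571128)
       = 0.735620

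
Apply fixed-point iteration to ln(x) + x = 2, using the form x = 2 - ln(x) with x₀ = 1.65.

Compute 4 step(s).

Equation: ln(x) + x = 2
Fixed-point form: x = 2 - ln(x)
x₀ = 1.65

x_1 = g(1.650000) = 1.499225
x_2 = g(1.499225) = 1.595052
x_3 = g(1.595052) = 1.533094
x_4 = g(1.533094) = 1.572712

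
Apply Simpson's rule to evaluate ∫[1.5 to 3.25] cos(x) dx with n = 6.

f(x) = cos(x)
a = 1.5, b = 3.25, n = 6
h = (b - a)/n = 0.291667

Simpson's rule: (h/3)[f(x₀) + 4f(x₁) + 2f(x₂) + ... + f(xₙ)]

x_0 = 1.5000, f(x_0) = 0.070737, coefficient = 1
x_1 = 1.7917, f(x_1) = -0.219079, coefficient = 4
x_2 = 2.0833, f(x_2) = -0.490390, coefficient = 2
x_3 = 2.3750, f(x_3) = -0.720278, coefficient = 4
x_4 = 2.6667, f(x_4) = -0.889327, coefficient = 2
x_5 = 2.9583, f(x_5) = -0.983255, coefficient = 4
x_6 = 3.2500, f(x_6) = -0.994130, coefficient = 1

I ≈ (0.291667/3) × -11.373275 = -1.105735
Exact value: -1.105690
Error: 0.000045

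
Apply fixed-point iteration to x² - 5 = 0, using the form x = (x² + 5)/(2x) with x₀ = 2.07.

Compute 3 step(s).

Equation: x² - 5 = 0
Fixed-point form: x = (x² + 5)/(2x)
x₀ = 2.07

x_1 = g(2.070000) = 2.242729
x_2 = g(2.242729) = 2.236078
x_3 = g(2.236078) = 2.236068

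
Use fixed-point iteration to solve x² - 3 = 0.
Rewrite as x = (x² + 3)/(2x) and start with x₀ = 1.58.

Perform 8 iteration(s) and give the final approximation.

Equation: x² - 3 = 0
Fixed-point form: x = (x² + 3)/(2x)
x₀ = 1.58

x_1 = g(1.580000) = 1.739367
x_2 = g(1.739367) = 1.732066
x_3 = g(1.732066) = 1.732051
x_4 = g(1.732051) = 1.732051
x_5 = g(1.732051) = 1.732051
x_6 = g(1.732051) = 1.732051
x_7 = g(1.732051) = 1.732051
x_8 = g(1.732051) = 1.732051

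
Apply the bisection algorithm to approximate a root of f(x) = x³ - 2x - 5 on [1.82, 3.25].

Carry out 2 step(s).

f(x) = x³ - 2x - 5
Initial interval: [1.82, 3.25]

Iteration 1:
  c_1 = (1.820000 + 3.250000)/2 = 2.535000
  f(c_1) = f(2.535000) = 6.220480
  f(a) × f(c) < 0, new interval: [1.820000, 2.535000]
Iteration 2:
  c_2 = (1.820000 + 2.535000)/2 = 2.177500
  f(c_2) = f(2.177500) = 0.969630
  f(a) × f(c) < 0, new interval: [1.820000, 2.177500]

After 2 iteration(s), the approximation is c_2 = 2.177500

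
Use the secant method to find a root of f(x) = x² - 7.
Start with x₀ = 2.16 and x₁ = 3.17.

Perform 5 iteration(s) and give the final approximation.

f(x) = x² - 7
x₀ = 2.16, x₁ = 3.17

Secant formula: x_{n+1} = x_n - f(x_n)(x_n - x_{n-1})/(f(x_n) - f(x_{n-1}))

Iteration 1:
  f(2.160000) = -2.334400
  f(3.170000) = 3.048900
  x_2 = 3.170000 - 3.048900×(3.170000 - 2.160000)/(3.048900 - (-2.334400))
       = 2.597974
Iteration 2:
  f(3.170000) = 3.048900
  f(2.597974) = -0.250532
  x_3 = 2.597974 - (-0.250532)×(2.597974 - 3.170000)/(-0.250532 - 3.048900)
       = 2.641409
Iteration 3:
  f(2.597974) = -0.250532
  f(2.641409) = -0.022959
  x_4 = 2.641409 - (-0.022959)×(2.641409 - 2.597974)/(-0.022959 - (-0.250532))
       = 2.645791
Iteration 4:
  f(2.641409) = -0.022959
  f(2.645791) = 0.000210
  x_5 = 2.645791 - 0.000210×(2.645791 - 2.641409)/(0.000210 - (-0.022959))
       = 2.645751
Iteration 5:
  f(2.645791) = 0.000210
  f(2.645751) = 0.000000
  x_6 = 2.645751 - 0.000000×(2.645751 - 2.645791)/(0.000000 - 0.000210)
       = 2.645751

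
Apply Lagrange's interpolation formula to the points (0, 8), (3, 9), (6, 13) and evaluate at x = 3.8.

Lagrange interpolation formula:
P(x) = Σ yᵢ × Lᵢ(x)
where Lᵢ(x) = Π_{j≠i} (x - xⱼ)/(xᵢ - xⱼ)

L_0(3.8) = (3.8 - 3)/(0 - 3) × (3.8 - 6)/(0 - 6) = -0.097778
L_1(3.8) = (3.8 - 0)/(3 - 0) × (3.8 - 6)/(3 - 6) = 0.928889
L_2(3.8) = (3.8 - 0)/(6 - 0) × (3.8 - 3)/(6 - 3) = 0.168889

P(3.8) = 8×L_0(3.8) + 9×L_1(3.8) + 13×L_2(3.8)
P(3.8) = 9.773333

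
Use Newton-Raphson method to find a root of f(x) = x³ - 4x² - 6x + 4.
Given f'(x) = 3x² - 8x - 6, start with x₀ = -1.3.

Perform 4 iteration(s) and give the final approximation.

f(x) = x³ - 4x² - 6x + 4
f'(x) = 3x² - 8x - 6
x₀ = -1.3

Newton-Raphson formula: x_{n+1} = x_n - f(x_n)/f'(x_n)

Iteration 1:
  f(-1.300000) = 2.843000
  f'(-1.300000) = 9.470000
  x_1 = -1.300000 - 2.843000/9.470000 = -1.600211
Iteration 2:
  f(-1.600211) = -0.739058
  f'(-1.600211) = 14.483717
  x_2 = -1.600211 - (-0.739058)/14.483717 = -1.549184
Iteration 3:
  f(-1.549184) = -0.022782
  f'(-1.549184) = 13.593391
  x_3 = -1.549184 - (-0.022782)/13.593391 = -1.547508
Iteration 4:
  f(-1.547508) = -0.000024
  f'(-1.547508) = 13.564414
  x_4 = -1.547508 - (-0.000024)/13.564414 = -1.547507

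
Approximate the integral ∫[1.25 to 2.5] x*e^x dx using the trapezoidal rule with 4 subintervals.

f(x) = x*e^x
a = 1.25, b = 2.5, n = 4
h = (b - a)/n = 0.312500

Trapezoidal rule: (h/2)[f(x₀) + 2f(x₁) + 2f(x₂) + ... + f(xₙ)]

x_0 = 1.2500, f(x_0) = 4.362929, coefficient = 1
x_1 = 1.5625, f(x_1) = 7.454271, coefficient = 2
x_2 = 1.8750, f(x_2) = 12.226536, coefficient = 2
x_3 = 2.1875, f(x_3) = 19.496975, coefficient = 2
x_4 = 2.5000, f(x_4) = 30.456235, coefficient = 1

I ≈ (0.312500/2) × 113.174727 = 17.683551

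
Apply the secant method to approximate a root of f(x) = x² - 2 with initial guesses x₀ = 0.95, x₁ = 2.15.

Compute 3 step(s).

f(x) = x² - 2
x₀ = 0.95, x₁ = 2.15

Secant formula: x_{n+1} = x_n - f(x_n)(x_n - x_{n-1})/(f(x_n) - f(x_{n-1}))

Iteration 1:
  f(0.950000) = -1.097500
  f(2.150000) = 2.622500
  x_2 = 2.150000 - 2.622500×(2.150000 - 0.950000)/(2.622500 - (-1.097500))
       = 1.304032
Iteration 2:
  f(2.150000) = 2.622500
  f(1.304032) = -0.299500
  x_3 = 1.304032 - (-0.299500)×(1.304032 - 2.150000)/(-0.299500 - 2.622500)
       = 1.390742
Iteration 3:
  f(1.304032) = -0.299500
  f(1.390742) = -0.065835
  x_4 = 1.390742 - (-0.065835)×(1.390742 - 1.304032)/(-0.065835 - (-0.299500))
       = 1.415173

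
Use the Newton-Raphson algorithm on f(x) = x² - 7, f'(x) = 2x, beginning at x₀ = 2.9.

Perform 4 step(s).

f(x) = x² - 7
f'(x) = 2x
x₀ = 2.9

Newton-Raphson formula: x_{n+1} = x_n - f(x_n)/f'(x_n)

Iteration 1:
  f(2.900000) = 1.410000
  f'(2.900000) = 5.800000
  x_1 = 2.900000 - 1.410000/5.800000 = 2.656897
Iteration 2:
  f(2.656897) = 0.059099
  f'(2.656897) = 5.313793
  x_2 = 2.656897 - 0.059099/5.313793 = 2.645775
Iteration 3:
  f(2.645775) = 0.000124
  f'(2.645775) = 5.291549
  x_3 = 2.645775 - 0.000124/5.291549 = 2.645751
Iteration 4:
  f(2.645751) = 0.000000
  f'(2.645751) = 5.291503
  x_4 = 2.645751 - 0.000000/5.291503 = 2.645751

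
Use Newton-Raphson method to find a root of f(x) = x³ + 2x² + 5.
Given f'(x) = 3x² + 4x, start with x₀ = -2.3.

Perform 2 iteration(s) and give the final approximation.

f(x) = x³ + 2x² + 5
f'(x) = 3x² + 4x
x₀ = -2.3

Newton-Raphson formula: x_{n+1} = x_n - f(x_n)/f'(x_n)

Iteration 1:
  f(-2.300000) = 3.413000
  f'(-2.300000) = 6.670000
  x_1 = -2.300000 - 3.413000/6.670000 = -2.811694
Iteration 2:
  f(-2.811694) = -1.416949
  f'(-2.811694) = 12.470095
  x_2 = -2.811694 - (-1.416949)/12.470095 = -2.698066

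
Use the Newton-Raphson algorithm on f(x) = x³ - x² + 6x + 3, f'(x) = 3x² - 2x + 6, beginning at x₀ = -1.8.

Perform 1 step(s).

f(x) = x³ - x² + 6x + 3
f'(x) = 3x² - 2x + 6
x₀ = -1.8

Newton-Raphson formula: x_{n+1} = x_n - f(x_n)/f'(x_n)

Iteration 1:
  f(-1.800000) = -16.872000
  f'(-1.800000) = 19.320000
  x_1 = -1.800000 - (-16.872000)/19.320000 = -0.926708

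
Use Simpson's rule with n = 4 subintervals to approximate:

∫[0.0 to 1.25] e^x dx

f(x) = e^x
a = 0.0, b = 1.25, n = 4
h = (b - a)/n = 0.312500

Simpson's rule: (h/3)[f(x₀) + 4f(x₁) + 2f(x₂) + ... + f(xₙ)]

x_0 = 0.0000, f(x_0) = 1.000000, coefficient = 1
x_1 = 0.3125, f(x_1) = 1.366838, coefficient = 4
x_2 = 0.6250, f(x_2) = 1.868246, coefficient = 2
x_3 = 0.9375, f(x_3) = 2.553589, coefficient = 4
x_4 = 1.2500, f(x_4) = 3.490343, coefficient = 1

I ≈ (0.312500/3) × 23.908544 = 2.490473
Exact value: 2.490343
Error: 0.000130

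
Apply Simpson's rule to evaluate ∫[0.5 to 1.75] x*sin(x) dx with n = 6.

f(x) = x*sin(x)
a = 0.5, b = 1.75, n = 6
h = (b - a)/n = 0.208333

Simpson's rule: (h/3)[f(x₀) + 4f(x₁) + 2f(x₂) + ... + f(xₙ)]

x_0 = 0.5000, f(x_0) = 0.239713, coefficient = 1
x_1 = 0.7083, f(x_1) = 0.460820, coefficient = 4
x_2 = 0.9167, f(x_2) = 0.727446, coefficient = 2
x_3 = 1.1250, f(x_3) = 1.015051, coefficient = 4
x_4 = 1.3333, f(x_4) = 1.295917, coefficient = 2
x_5 = 1.5417, f(x_5) = 1.541013, coefficient = 4
x_6 = 1.7500, f(x_6) = 1.721975, coefficient = 1

I ≈ (0.208333/3) × 18.075949 = 1.255274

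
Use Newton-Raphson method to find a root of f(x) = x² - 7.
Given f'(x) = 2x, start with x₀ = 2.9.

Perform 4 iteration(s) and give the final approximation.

f(x) = x² - 7
f'(x) = 2x
x₀ = 2.9

Newton-Raphson formula: x_{n+1} = x_n - f(x_n)/f'(x_n)

Iteration 1:
  f(2.900000) = 1.410000
  f'(2.900000) = 5.800000
  x_1 = 2.900000 - 1.410000/5.800000 = 2.656897
Iteration 2:
  f(2.656897) = 0.059099
  f'(2.656897) = 5.313793
  x_2 = 2.656897 - 0.059099/5.313793 = 2.645775
Iteration 3:
  f(2.645775) = 0.000124
  f'(2.645775) = 5.291549
  x_3 = 2.645775 - 0.000124/5.291549 = 2.645751
Iteration 4:
  f(2.645751) = 0.000000
  f'(2.645751) = 5.291503
  x_4 = 2.645751 - 0.000000/5.291503 = 2.645751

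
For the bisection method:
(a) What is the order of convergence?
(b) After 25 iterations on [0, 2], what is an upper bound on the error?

(a) Bisection has linear (order 1) convergence; the error is halved each step.

(b) Error bound = (b-a)/2^n = (2 - 0)/2^{25}
    = 2/2^{25}

(a) 1 (linear); (b) error ≤ 5.96e-08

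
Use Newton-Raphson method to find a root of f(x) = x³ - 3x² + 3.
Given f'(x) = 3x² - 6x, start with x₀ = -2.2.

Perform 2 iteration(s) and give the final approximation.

f(x) = x³ - 3x² + 3
f'(x) = 3x² - 6x
x₀ = -2.2

Newton-Raphson formula: x_{n+1} = x_n - f(x_n)/f'(x_n)

Iteration 1:
  f(-2.200000) = -22.168000
  f'(-2.200000) = 27.720000
  x_1 = -2.200000 - (-22.168000)/27.720000 = -1.400289
Iteration 2:
  f(-1.400289) = -5.628122
  f'(-1.400289) = 14.284156
  x_2 = -1.400289 - (-5.628122)/14.284156 = -1.006277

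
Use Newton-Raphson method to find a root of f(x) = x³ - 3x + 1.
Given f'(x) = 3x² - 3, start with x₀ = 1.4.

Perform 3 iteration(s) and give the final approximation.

f(x) = x³ - 3x + 1
f'(x) = 3x² - 3
x₀ = 1.4

Newton-Raphson formula: x_{n+1} = x_n - f(x_n)/f'(x_n)

Iteration 1:
  f(1.400000) = -0.456000
  f'(1.400000) = 2.880000
  x_1 = 1.400000 - (-0.456000)/2.880000 = 1.558333
Iteration 2:
  f(1.558333) = 0.109261
  f'(1.558333) = 4.285208
  x_2 = 1.558333 - 0.109261/4.285208 = 1.532836
Iteration 3:
  f(1.532836) = 0.003023
  f'(1.532836) = 4.048759
  x_3 = 1.532836 - 0.003023/4.048759 = 1.532090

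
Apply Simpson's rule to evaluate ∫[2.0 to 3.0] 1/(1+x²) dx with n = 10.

f(x) = 1/(1+x²)
a = 2.0, b = 3.0, n = 10
h = (b - a)/n = 0.100000

Simpson's rule: (h/3)[f(x₀) + 4f(x₁) + 2f(x₂) + ... + f(xₙ)]

x_0 = 2.0000, f(x_0) = 0.200000, coefficient = 1
x_1 = 2.1000, f(x_1) = 0.184843, coefficient = 4
x_2 = 2.2000, f(x_2) = 0.171233, coefficient = 2
x_3 = 2.3000, f(x_3) = 0.158983, coefficient = 4
x_4 = 2.4000, f(x_4) = 0.147929, coefficient = 2
x_5 = 2.5000, f(x_5) = 0.137931, coefficient = 4
x_6 = 2.6000, f(x_6) = 0.128866, coefficient = 2
x_7 = 2.7000, f(x_7) = 0.120627, coefficient = 4
x_8 = 2.8000, f(x_8) = 0.113122, coefficient = 2
x_9 = 2.9000, f(x_9) = 0.106270, coefficient = 4
x_10 = 3.0000, f(x_10) = 0.100000, coefficient = 1

I ≈ (0.100000/3) × 4.256915 = 0.141897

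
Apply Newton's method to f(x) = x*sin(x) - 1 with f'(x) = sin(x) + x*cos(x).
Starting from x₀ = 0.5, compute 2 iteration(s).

f(x) = x*sin(x) - 1
f'(x) = sin(x) + x*cos(x)
x₀ = 0.5

Newton-Raphson formula: x_{n+1} = x_n - f(x_n)/f'(x_n)

Iteration 1:
  f(0.500000) = -0.760287
  f'(0.500000) = 0.918217
  x_1 = 0.500000 - (-0.760287)/0.918217 = 1.328004
Iteration 2:
  f(1.328004) = 0.289054
  f'(1.328004) = 1.289941
  x_2 = 1.328004 - 0.289054/1.289941 = 1.103921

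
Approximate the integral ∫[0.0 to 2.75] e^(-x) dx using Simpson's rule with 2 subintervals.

f(x) = e^(-x)
a = 0.0, b = 2.75, n = 2
h = (b - a)/n = 1.375000

Simpson's rule: (h/3)[f(x₀) + 4f(x₁) + 2f(x₂) + ... + f(xₙ)]

x_0 = 0.0000, f(x_0) = 1.000000, coefficient = 1
x_1 = 1.3750, f(x_1) = 0.252840, coefficient = 4
x_2 = 2.7500, f(x_2) = 0.063928, coefficient = 1

I ≈ (1.375000/3) × 2.075286 = 0.951173
Exact value: 0.936072
Error: 0.015101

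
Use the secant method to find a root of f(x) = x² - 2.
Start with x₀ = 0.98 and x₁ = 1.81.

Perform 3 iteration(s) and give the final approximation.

f(x) = x² - 2
x₀ = 0.98, x₁ = 1.81

Secant formula: x_{n+1} = x_n - f(x_n)(x_n - x_{n-1})/(f(x_n) - f(x_{n-1}))

Iteration 1:
  f(0.980000) = -1.039600
  f(1.810000) = 1.276100
  x_2 = 1.810000 - 1.276100×(1.810000 - 0.980000)/(1.276100 - (-1.039600))
       = 1.352616
Iteration 2:
  f(1.810000) = 1.276100
  f(1.352616) = -0.170429
  x_3 = 1.352616 - (-0.170429)×(1.352616 - 1.810000)/(-0.170429 - 1.276100)
       = 1.406505
Iteration 3:
  f(1.352616) = -0.170429
  f(1.406505) = -0.021744
  x_4 = 1.406505 - (-0.021744)×(1.406505 - 1.352616)/(-0.021744 - (-0.170429))
       = 1.414386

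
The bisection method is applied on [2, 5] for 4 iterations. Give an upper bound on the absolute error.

Bisection error bound: |error| ≤ (b-a)/2^n
|error| ≤ (5 - 2)/2^4 = 3/2^4
|error| ≤ 0.1875000000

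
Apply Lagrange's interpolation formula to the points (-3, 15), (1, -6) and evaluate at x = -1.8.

Lagrange interpolation formula:
P(x) = Σ yᵢ × Lᵢ(x)
where Lᵢ(x) = Π_{j≠i} (x - xⱼ)/(xᵢ - xⱼ)

L_0(-1.8) = (-1.8 - 1)/(-3 - 1) = 0.700000
L_1(-1.8) = (-1.8 - (-3))/(1 - (-3)) = 0.300000

P(-1.8) = 15×L_0(-1.8) + (-6)×L_1(-1.8)
P(-1.8) = 8.700000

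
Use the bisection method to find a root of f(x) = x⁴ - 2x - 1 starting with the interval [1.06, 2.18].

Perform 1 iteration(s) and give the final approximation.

f(x) = x⁴ - 2x - 1
Initial interval: [1.06, 2.18]

Iteration 1:
  c_1 = (1.060000 + 2.180000)/2 = 1.620000
  f(c_1) = f(1.620000) = 2.647475
  f(a) × f(c) < 0, new interval: [1.060000, 1.620000]

After 1 iteration(s), the approximation is c_1 = 1.620000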